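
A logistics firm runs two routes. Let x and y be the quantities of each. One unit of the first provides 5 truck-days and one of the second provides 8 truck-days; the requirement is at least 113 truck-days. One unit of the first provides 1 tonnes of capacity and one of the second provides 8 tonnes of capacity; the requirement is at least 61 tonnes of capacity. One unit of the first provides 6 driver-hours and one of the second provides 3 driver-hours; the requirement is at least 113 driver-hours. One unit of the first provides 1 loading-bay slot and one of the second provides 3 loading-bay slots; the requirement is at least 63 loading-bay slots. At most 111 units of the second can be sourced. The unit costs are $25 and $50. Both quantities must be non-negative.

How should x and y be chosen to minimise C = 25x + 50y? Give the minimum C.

x = 10, y = 53/3, minimum C = 3400/3

Extreme points and C = 25x + 50y:
  (0, 113/3) → C = 5650/3
  (0, 111) → C = 5550
  (63, 0) → C = 1575
  (10, 53/3) → C = 3400/3
The feasible region is unbounded (it extends along (1, 0)), but C strictly increases along every unbounded feasible direction, so there is no improving ray and the minimum is attained at a vertex.

The binding constraints are 6x + 3y = 113 and x + 3y = 63.
Solving simultaneously gives x = 10, y = 53/3.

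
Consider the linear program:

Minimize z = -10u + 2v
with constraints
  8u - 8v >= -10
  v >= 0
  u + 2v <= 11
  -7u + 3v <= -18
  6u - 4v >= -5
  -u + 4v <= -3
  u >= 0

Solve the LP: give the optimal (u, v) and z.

Corner points and z = -10u + 2v:
  (11, 0) → z = -110
  (3, 0) → z = -30
  (25/3, 4/3) → z = -242/3

u = 11, v = 0, minimum z = -110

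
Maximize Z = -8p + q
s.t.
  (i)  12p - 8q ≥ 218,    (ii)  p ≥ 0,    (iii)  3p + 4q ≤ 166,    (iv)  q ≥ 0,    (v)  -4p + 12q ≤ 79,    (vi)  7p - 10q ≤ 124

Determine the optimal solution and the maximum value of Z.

p = 297/16, q = 19/32, maximum Z = -4733/32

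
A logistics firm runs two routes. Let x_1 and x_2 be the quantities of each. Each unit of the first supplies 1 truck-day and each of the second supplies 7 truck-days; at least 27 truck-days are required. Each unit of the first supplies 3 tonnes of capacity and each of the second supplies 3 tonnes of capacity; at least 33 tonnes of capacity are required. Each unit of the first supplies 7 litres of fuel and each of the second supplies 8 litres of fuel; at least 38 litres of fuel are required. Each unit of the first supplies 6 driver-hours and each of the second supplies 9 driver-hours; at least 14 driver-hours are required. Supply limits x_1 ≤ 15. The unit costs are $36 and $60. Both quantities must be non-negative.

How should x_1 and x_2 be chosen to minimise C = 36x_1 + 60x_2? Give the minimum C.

x_1 = 25/3, x_2 = 8/3, minimum C = 460

Vertices and C = 36x_1 + 60x_2:
  (0, 11) → C = 660
  (25/3, 8/3) → C = 460
  (15, 12/7) → C = 4500/7
The feasible region is unbounded (it extends along (0, 1)), but C strictly increases along every unbounded feasible direction, so there is no improving ray and the minimum is attained at a vertex.

The binding constraints are x_1 + 7x_2 = 27 and 3x_1 + 3x_2 = 33.
Solving simultaneously gives x_1 = 25/3, x_2 = 8/3.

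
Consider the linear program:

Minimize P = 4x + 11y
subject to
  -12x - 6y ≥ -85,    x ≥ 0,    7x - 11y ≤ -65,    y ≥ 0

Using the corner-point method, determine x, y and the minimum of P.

x = 0, y = 65/11, minimum P = 65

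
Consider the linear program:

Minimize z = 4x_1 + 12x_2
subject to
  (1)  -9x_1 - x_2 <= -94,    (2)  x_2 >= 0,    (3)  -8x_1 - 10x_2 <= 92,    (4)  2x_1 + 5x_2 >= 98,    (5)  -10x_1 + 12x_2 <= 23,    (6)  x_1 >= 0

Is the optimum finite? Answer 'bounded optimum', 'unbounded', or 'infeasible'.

bounded optimum

Extreme points and z = 4x_1 + 12x_2:
  (49, 0) → z = 196
  (1061/74, 513/37) → z = 8278/37
The feasible region has finitely many vertices and no improving ray; the minimum is 196 at (49, 0).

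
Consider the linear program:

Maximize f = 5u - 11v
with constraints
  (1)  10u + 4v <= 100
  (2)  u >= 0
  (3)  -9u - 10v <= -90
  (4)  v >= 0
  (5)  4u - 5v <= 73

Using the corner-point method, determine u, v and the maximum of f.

u = 10, v = 0, maximum f = 50

Feasible corners and f = 5u - 11v:
  (0, 25) → f = -275
  (10, 0) → f = 50
  (0, 9) → f = -99

At the optimal vertex, 10u + 4v = 100 and -9u - 10v = -90.
Solving simultaneously gives u = 10, v = 0.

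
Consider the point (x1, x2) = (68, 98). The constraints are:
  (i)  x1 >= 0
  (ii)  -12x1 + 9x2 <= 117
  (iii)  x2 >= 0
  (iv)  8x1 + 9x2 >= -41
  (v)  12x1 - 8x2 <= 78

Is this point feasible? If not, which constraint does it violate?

(i): 68 ≥ 0 ✓
(ii): 66 ≤ 117 ✓
(iii): 98 ≥ 0 ✓
(iv): 1426 ≥ -41 ✓
(v): 32 ≤ 78 ✓

feasible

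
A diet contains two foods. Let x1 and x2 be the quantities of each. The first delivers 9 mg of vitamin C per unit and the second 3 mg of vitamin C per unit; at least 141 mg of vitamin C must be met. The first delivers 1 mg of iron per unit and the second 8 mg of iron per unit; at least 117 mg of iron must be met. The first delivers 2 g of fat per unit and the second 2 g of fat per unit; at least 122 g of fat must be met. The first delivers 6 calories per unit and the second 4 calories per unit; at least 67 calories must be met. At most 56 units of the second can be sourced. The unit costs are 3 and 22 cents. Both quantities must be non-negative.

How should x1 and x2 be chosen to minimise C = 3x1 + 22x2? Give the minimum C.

Extreme points and C = 3x1 + 22x2:
  (117, 0) → C = 351
  (53, 8) → C = 335
  (5, 56) → C = 1247
The feasible region is unbounded (it extends along (1, 0)), but C strictly increases along every unbounded feasible direction, so there is no improving ray and the minimum is attained at a vertex.

The optimum lies where x1 + 8x2 = 117 and 2x1 + 2x2 = 122.
Solving simultaneously gives x1 = 53, x2 = 8.

x1 = 53, x2 = 8, minimum C = 335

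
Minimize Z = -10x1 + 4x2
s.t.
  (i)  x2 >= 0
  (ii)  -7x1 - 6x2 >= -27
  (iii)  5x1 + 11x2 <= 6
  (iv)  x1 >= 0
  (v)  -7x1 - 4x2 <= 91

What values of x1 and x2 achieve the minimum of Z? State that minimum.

Corner points and Z = -10x1 + 4x2:
  (6/5, 0) → Z = -12
  (0, 0) → Z = 0
  (0, 6/11) → Z = 24/11

x1 = 6/5, x2 = 0, minimum Z = -12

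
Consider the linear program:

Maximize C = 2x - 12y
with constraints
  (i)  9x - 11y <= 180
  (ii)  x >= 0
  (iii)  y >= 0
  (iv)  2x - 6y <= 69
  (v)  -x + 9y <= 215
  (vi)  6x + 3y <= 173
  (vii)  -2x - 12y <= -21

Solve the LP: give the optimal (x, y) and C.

x = 20, y = 0, maximum C = 40

Vertices and C = 2x - 12y:
  (20, 0) → C = 40
  (2443/93, 159/31) → C = -838/93
  (0, 215/9) → C = -860/3
  (0, 7/4) → C = -21
  (21/2, 0) → C = 21
  (16, 77/3) → C = -276

The optimum lies where 9x - 11y = 180 and y = 0.
Solving simultaneously gives x = 20, y = 0.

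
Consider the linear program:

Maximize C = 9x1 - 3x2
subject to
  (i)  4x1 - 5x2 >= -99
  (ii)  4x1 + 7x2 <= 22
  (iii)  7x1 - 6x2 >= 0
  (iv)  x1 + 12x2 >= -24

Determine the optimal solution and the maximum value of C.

x1 = 432/41, x2 = -118/41, maximum C = 4242/41

Extreme points and C = 9x1 - 3x2:
  (132/73, 154/73) → C = 726/73
  (432/41, -118/41) → C = 4242/41
  (-8/5, -28/15) → C = -44/5

At the optimal vertex, 4x1 + 7x2 = 22 and x1 + 12x2 = -24.
Solving simultaneously gives x1 = 432/41, x2 = -118/41.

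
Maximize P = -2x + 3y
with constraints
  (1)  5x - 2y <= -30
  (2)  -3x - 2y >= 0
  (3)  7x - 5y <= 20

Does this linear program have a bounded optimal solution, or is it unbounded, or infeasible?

From the feasible point (-15/4, 45/8), moving in the direction (-2, 3) keeps every constraint satisfied while P increases without bound.

unbounded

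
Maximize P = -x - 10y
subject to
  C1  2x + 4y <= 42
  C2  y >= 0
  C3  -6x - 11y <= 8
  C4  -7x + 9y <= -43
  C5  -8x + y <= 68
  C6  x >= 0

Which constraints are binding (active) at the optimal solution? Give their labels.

C2 and C4

Corner points and P = -x - 10y:
  (21, 0) → P = -21
  (275/23, 104/23) → P = -1315/23
  (43/7, 0) → P = -43/7

The maximum is at (43/7, 0). Substituting into each constraint, equality holds for C2 and C4; the remaining constraints have slack.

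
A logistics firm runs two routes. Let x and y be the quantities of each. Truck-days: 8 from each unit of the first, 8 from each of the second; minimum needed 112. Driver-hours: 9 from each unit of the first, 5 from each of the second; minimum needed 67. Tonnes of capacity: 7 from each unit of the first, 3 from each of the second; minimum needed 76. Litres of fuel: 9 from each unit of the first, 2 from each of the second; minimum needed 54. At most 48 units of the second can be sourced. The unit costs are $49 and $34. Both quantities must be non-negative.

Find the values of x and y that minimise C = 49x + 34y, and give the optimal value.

Corner points and C = 49x + 34y:
  (0, 27) → C = 918
  (0, 48) → C = 1632
  (14, 0) → C = 686
  (17/2, 11/2) → C = 1207/2
  (10/13, 306/13) → C = 838
The feasible region is unbounded (it extends along (1, 0)), but C strictly increases along every unbounded feasible direction, so there is no improving ray and the minimum is attained at a vertex.

The optimum lies where 8x + 8y = 112 and 7x + 3y = 76.
Solving simultaneously gives x = 17/2, y = 11/2.

x = 17/2, y = 11/2, minimum C = 1207/2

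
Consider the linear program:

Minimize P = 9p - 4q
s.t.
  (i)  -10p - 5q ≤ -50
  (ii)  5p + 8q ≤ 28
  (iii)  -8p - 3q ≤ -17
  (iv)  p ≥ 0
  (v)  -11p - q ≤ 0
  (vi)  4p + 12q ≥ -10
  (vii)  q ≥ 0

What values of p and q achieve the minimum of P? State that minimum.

p = 52/11, q = 6/11, minimum P = 444/11

Feasible corners and P = 9p - 4q:
  (52/11, 6/11) → P = 444/11
  (5, 0) → P = 45
  (28/5, 0) → P = 252/5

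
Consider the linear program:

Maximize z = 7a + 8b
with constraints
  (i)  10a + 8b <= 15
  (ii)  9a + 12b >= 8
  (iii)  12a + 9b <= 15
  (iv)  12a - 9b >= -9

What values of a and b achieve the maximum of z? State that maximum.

Corner points and z = 7a + 8b:
  (12/7, -13/21) → z = 148/21
  (-4/25, 59/75) → z = 388/75
  (1/4, 4/3) → z = 149/12

a = 1/4, b = 4/3, maximum z = 149/12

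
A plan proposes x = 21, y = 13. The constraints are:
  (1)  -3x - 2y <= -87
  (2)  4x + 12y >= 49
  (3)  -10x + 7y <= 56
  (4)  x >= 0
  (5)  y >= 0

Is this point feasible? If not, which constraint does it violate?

feasible

(1): -89 ≤ -87 ✓
(2): 240 ≥ 49 ✓
(3): -119 ≤ 56 ✓
(4): 21 ≥ 0 ✓
(5): 13 ≥ 0 ✓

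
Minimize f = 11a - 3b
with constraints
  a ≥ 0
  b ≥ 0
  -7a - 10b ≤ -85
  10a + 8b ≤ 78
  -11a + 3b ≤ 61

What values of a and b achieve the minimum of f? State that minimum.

a = 0, b = 39/4, minimum f = -117/4

Corner points and f = 11a - 3b:
  (0, 17/2) → f = -51/2
  (0, 39/4) → f = -117/4
  (25/11, 76/11) → f = 47/11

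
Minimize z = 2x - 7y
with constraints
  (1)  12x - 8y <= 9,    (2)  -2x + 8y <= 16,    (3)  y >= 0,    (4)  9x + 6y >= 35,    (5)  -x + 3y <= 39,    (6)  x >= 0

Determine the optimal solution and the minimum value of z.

Feasible corners and z = 2x - 7y:
  (5/2, 21/8) → z = -107/8
  (167/72, 113/48) → z = -1705/144
  (46/21, 107/42) → z = -565/42

x = 46/21, y = 107/42, minimum z = -565/42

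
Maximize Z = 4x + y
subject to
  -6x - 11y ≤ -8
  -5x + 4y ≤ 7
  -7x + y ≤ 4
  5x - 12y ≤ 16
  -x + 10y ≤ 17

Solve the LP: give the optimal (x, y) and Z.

x = 182/19, y = 101/38, maximum Z = 1557/38

Vertices and Z = 4x + y:
  (-36/83, 80/83) → Z = -64/83
  (272/127, -56/127) → Z = 1032/127
  (-9/23, 29/23) → Z = -7/23
  (-1/23, 39/23) → Z = 35/23
  (182/19, 101/38) → Z = 1557/38

At the optimal vertex, 5x - 12y = 16 and -x + 10y = 17.
Solving simultaneously gives x = 182/19, y = 101/38.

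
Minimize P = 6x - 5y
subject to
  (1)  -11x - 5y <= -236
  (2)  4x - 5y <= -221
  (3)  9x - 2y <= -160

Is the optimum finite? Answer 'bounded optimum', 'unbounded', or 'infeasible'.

From the feasible point (-328/67, 3884/67), moving in the direction (2, 9) keeps every constraint satisfied while P decreases without bound.

unbounded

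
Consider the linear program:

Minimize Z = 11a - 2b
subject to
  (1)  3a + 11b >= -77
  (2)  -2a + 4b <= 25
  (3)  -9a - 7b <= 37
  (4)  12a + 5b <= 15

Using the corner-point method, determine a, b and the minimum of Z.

a = -323/50, b = 151/50, minimum Z = -771/10

Feasible corners and Z = 11a - 2b:
  (22/13, -97/13) → Z = 436/13
  (550/117, -323/39) → Z = 7988/117
  (-323/50, 151/50) → Z = -771/10
  (-65/58, 165/29) → Z = -1375/58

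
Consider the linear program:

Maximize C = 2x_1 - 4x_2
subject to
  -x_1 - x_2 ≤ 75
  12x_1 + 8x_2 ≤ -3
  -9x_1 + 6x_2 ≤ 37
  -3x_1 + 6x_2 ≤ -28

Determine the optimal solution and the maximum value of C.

x_1 = 597/4, x_2 = -897/4, maximum C = 2391/2

Feasible corners and C = 2x_1 - 4x_2:
  (597/4, -897/4) → C = 2391/2
  (-487/15, -638/15) → C = 526/5
  (103/48, -115/32) → C = 56/3
  (-65/6, -121/12) → C = 56/3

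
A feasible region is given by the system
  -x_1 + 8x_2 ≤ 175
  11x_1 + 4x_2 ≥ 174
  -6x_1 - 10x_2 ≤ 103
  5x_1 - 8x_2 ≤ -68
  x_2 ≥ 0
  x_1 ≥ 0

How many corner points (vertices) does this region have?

3

Pairwise boundary intersections that survive every other constraint:
  (173/23, 2099/92)
  (107/4, 807/32)
  (280/27, 809/54)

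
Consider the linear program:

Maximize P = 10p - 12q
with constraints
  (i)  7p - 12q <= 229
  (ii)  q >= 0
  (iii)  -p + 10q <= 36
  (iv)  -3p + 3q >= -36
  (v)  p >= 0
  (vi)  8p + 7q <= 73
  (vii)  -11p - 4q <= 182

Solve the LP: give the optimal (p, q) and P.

Feasible corners and P = 10p - 12q:
  (0, 0) → P = 0
  (73/8, 0) → P = 365/4
  (0, 18/5) → P = -216/5
  (478/87, 361/87) → P = 448/87

At the optimal vertex, q = 0 and 8p + 7q = 73.
Solving simultaneously gives p = 73/8, q = 0.

p = 73/8, q = 0, maximum P = 365/4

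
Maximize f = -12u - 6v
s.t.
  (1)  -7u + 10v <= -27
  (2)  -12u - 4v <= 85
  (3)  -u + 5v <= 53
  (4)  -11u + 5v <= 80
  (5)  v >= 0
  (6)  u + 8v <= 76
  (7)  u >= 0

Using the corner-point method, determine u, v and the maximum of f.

u = 27/7, v = 0, maximum f = -324/7

Extreme points and f = -12u - 6v:
  (27/7, 0) → f = -324/7
  (488/33, 505/66) → f = -2457/11
  (76, 0) → f = -912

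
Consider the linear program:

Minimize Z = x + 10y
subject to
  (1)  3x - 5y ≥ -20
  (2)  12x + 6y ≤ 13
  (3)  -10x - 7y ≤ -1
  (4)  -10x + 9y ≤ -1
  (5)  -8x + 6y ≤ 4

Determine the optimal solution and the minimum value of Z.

x = 85/24, y = -59/12, minimum Z = -365/8

Feasible corners and Z = x + 10y:
  (85/24, -59/12) → Z = -365/8
  (41/56, 59/84) → Z = 1303/168
  (1/10, 0) → Z = 1/10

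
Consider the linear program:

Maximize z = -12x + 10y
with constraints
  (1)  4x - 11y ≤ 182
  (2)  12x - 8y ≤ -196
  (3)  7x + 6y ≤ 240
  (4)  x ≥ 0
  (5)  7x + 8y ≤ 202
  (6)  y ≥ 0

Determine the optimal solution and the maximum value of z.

Vertices and z = -12x + 10y:
  (0, 49/2) → z = 245
  (6/19, 949/38) → z = 4673/19
  (0, 101/4) → z = 505/2

x = 0, y = 101/4, maximum z = 505/2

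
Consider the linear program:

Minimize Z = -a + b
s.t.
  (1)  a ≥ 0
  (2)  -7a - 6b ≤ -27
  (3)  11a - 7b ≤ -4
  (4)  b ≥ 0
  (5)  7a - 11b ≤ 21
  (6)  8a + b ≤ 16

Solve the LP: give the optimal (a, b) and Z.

Extreme points and Z = -a + b:
  (0, 9/2) → Z = 9/2
  (0, 16) → Z = 16
  (33/23, 65/23) → Z = 32/23
  (108/67, 208/67) → Z = 100/67

At the optimal vertex, -7a - 6b = -27 and 11a - 7b = -4.
Solving simultaneously gives a = 33/23, b = 65/23.

a = 33/23, b = 65/23, minimum Z = 32/23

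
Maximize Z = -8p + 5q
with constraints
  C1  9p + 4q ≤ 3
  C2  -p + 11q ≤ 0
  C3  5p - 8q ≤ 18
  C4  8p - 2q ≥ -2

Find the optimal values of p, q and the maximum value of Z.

Corner points and Z = -8p + 5q:
  (33/103, 3/103) → Z = -249/103
  (24/23, -147/92) → Z = -1503/92
  (-11/43, -1/43) → Z = 83/43
  (-26/27, -77/27) → Z = -59/9

p = -11/43, q = -1/43, maximum Z = 83/43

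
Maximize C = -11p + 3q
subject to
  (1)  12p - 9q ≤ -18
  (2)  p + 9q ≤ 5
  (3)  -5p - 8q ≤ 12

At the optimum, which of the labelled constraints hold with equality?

Vertices and C = -11p + 3q:
  (-1, 2/3) → C = 13
  (-84/47, -18/47) → C = 870/47
  (-4, 1) → C = 47

The maximum is at (-4, 1). Substituting into each constraint, equality holds for (2) and (3); the remaining constraints have slack.

(2) and (3)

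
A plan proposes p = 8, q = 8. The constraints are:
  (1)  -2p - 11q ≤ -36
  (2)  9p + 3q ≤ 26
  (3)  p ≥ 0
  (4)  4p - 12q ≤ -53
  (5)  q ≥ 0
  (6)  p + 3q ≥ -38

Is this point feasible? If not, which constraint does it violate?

not feasible — violates (2)

Constraint (2): 9p + 3q = 96, which is not ≤ 26. All other constraints are satisfied.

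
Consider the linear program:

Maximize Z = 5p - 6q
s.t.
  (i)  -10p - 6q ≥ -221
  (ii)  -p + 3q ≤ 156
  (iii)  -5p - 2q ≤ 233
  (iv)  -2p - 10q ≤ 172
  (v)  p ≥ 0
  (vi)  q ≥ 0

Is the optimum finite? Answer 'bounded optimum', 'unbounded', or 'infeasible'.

bounded optimum

Corner points and Z = 5p - 6q:
  (0, 221/6) → Z = -221
  (221/10, 0) → Z = 221/2
  (0, 0) → Z = 0
The feasible region has finitely many vertices and no improving ray; the maximum is 221/2 at (221/10, 0).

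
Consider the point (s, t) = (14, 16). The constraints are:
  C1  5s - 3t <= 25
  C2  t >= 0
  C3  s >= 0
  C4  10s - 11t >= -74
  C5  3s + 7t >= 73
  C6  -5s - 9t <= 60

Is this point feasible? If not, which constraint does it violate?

C1: 22 ≤ 25 ✓
C2: 16 ≥ 0 ✓
C3: 14 ≥ 0 ✓
C4: -36 ≥ -74 ✓
C5: 154 ≥ 73 ✓
C6: -214 ≤ 60 ✓

feasible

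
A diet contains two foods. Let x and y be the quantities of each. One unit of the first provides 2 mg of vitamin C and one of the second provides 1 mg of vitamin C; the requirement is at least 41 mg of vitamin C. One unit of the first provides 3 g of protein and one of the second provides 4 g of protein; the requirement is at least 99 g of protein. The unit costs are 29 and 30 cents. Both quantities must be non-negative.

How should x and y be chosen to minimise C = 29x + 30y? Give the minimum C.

Vertices and C = 29x + 30y:
  (0, 41) → C = 1230
  (33, 0) → C = 957
  (13, 15) → C = 827
The feasible region is unbounded (it extends along (0, 1), (1, 0)), but C strictly increases along every unbounded feasible direction, so there is no improving ray and the minimum is attained at a vertex.

x = 13, y = 15, minimum C = 827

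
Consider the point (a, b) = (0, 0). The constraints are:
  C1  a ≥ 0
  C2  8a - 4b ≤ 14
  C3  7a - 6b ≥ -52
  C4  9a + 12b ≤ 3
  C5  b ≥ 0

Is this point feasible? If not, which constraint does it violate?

C1: 0 ≥ 0 ✓
C2: 0 ≤ 14 ✓
C3: 0 ≥ -52 ✓
C4: 0 ≤ 3 ✓
C5: 0 ≥ 0 ✓

feasible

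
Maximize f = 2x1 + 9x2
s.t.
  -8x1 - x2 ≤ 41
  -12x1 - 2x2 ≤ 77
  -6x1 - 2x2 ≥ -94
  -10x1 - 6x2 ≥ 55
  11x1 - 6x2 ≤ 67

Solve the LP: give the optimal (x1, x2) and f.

Vertices and f = 2x1 + 9x2:
  (-191/38, -15/19) → f = -326/19
  (-179/59, -987/59) → f = -9241/59
  (4/7, -425/42) → f = -1259/14

At the optimal vertex, -8x1 - x2 = 41 and -10x1 - 6x2 = 55.
Solving simultaneously gives x1 = -191/38, x2 = -15/19.

x1 = -191/38, x2 = -15/19, maximum f = -326/19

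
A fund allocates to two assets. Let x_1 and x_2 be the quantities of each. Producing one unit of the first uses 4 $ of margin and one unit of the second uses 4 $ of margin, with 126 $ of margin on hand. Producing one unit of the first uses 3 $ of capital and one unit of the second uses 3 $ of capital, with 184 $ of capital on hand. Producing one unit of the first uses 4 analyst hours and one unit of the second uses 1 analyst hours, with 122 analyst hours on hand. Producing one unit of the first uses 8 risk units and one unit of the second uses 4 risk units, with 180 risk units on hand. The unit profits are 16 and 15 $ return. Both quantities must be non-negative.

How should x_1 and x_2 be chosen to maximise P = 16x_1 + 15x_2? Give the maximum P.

Corner points and P = 16x_1 + 15x_2:
  (0, 0) → P = 0
  (0, 63/2) → P = 945/2
  (45/2, 0) → P = 360
  (27/2, 18) → P = 486

x_1 = 27/2, x_2 = 18, maximum P = 486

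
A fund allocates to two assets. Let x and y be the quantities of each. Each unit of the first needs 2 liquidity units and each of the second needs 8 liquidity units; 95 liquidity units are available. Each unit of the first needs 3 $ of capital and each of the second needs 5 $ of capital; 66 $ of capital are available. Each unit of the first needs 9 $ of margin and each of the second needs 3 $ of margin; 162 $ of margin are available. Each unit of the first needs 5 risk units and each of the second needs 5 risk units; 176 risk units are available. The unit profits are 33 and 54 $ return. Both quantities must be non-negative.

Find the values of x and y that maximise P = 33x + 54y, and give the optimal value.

x = 17, y = 3, maximum P = 723

The binding constraints are 3x + 5y = 66 and 9x + 3y = 162.
Solving simultaneously gives x = 17, y = 3.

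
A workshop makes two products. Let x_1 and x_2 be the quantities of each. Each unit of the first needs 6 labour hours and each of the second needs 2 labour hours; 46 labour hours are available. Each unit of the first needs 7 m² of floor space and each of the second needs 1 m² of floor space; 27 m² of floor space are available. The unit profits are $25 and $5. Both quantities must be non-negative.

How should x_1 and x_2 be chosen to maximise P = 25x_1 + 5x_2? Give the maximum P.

Extreme points and P = 25x_1 + 5x_2:
  (0, 0) → P = 0
  (0, 23) → P = 115
  (27/7, 0) → P = 675/7
  (1, 20) → P = 125

At the optimal vertex, 6x_1 + 2x_2 = 46 and 7x_1 + x_2 = 27.
Solving simultaneously gives x_1 = 1, x_2 = 20.

x_1 = 1, x_2 = 20, maximum P = 125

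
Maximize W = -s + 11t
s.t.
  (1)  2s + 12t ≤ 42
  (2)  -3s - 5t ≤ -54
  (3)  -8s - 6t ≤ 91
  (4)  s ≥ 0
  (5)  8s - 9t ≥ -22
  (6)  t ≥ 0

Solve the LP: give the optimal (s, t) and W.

s = 219/13, t = 9/13, maximum W = -120/13

The binding constraints are 2s + 12t = 42 and -3s - 5t = -54.
Solving simultaneously gives s = 219/13, t = 9/13.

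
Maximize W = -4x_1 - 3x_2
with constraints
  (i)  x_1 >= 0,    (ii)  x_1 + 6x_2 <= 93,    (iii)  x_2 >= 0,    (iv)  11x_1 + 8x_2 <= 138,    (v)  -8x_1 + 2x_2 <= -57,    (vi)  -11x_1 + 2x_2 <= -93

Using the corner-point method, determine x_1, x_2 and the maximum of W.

x_1 = 93/11, x_2 = 0, maximum W = -372/11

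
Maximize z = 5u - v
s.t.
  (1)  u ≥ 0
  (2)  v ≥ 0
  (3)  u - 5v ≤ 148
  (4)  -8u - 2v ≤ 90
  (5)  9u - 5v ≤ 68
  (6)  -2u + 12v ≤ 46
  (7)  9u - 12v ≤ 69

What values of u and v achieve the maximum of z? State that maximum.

u = 523/49, v = 275/49, maximum z = 2340/49

Extreme points and z = 5u - v:
  (0, 0) → z = 0
  (0, 23/6) → z = -23/6
  (68/9, 0) → z = 340/9
  (523/49, 275/49) → z = 2340/49

The optimum lies where 9u - 5v = 68 and -2u + 12v = 46.
Solving simultaneously gives u = 523/49, v = 275/49.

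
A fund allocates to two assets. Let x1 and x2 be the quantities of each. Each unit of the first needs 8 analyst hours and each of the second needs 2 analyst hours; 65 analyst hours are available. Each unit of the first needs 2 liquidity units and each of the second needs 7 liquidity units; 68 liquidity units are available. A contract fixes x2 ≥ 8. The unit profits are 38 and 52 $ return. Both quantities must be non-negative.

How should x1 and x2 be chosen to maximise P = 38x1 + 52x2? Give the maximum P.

x1 = 6, x2 = 8, maximum P = 644

Vertices and P = 38x1 + 52x2:
  (0, 68/7) → P = 3536/7
  (0, 8) → P = 416
  (6, 8) → P = 644

The binding constraints are 2x1 + 7x2 = 68 and x2 = 8.
Solving simultaneously gives x1 = 6, x2 = 8.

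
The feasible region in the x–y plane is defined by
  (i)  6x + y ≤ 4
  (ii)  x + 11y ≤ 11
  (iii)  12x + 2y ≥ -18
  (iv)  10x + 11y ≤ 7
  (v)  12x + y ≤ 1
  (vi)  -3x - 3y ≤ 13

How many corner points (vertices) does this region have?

5

Pairwise boundary intersections that survive every other constraint:
  (-22/13, 15/13)
  (-4/9, 103/99)
  (-14/15, -17/5)
  (2/61, 37/61)
  (16/33, -53/11)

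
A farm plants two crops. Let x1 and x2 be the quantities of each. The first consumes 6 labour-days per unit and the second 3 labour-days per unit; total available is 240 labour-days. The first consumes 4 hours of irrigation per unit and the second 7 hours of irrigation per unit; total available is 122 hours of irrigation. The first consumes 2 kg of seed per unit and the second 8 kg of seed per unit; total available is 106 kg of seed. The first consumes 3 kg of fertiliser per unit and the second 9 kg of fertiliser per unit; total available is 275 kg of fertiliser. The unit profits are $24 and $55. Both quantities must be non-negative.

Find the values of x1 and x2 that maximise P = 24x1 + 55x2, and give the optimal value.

x1 = 13, x2 = 10, maximum P = 862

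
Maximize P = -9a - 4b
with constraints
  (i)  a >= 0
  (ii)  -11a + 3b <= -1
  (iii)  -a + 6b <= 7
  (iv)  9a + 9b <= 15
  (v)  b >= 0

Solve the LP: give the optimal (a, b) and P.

Vertices and P = -9a - 4b:
  (3/7, 26/21) → P = -185/21
  (1/11, 0) → P = -9/11
  (5/3, 0) → P = -15

a = 1/11, b = 0, maximum P = -9/11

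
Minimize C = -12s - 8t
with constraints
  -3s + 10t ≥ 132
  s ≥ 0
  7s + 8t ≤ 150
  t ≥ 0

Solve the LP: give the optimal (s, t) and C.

At the optimal vertex, -3s + 10t = 132 and 7s + 8t = 150.
Solving simultaneously gives s = 222/47, t = 687/47.

s = 222/47, t = 687/47, minimum C = -8160/47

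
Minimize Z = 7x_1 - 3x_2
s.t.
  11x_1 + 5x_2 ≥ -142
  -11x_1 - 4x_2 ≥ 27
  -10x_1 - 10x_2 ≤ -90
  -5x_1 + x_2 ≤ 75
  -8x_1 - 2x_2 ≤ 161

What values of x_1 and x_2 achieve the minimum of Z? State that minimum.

x_1 = -327/31, x_2 = 690/31, minimum Z = -4359/31

Vertices and Z = 7x_1 - 3x_2:
  (-9, 18) → Z = -117
  (-327/31, 690/31) → Z = -4359/31
  (-11, 20) → Z = -137

At the optimal vertex, -11x_1 - 4x_2 = 27 and -5x_1 + x_2 = 75.
Solving simultaneously gives x_1 = -327/31, x_2 = 690/31.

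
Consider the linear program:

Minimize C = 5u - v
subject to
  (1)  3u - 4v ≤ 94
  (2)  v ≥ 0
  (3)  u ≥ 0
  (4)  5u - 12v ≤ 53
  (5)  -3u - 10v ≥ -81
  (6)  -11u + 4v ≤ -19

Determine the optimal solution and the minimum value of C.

u = 19/11, v = 0, minimum C = 95/11

Extreme points and C = 5u - v:
  (53/5, 0) → C = 53
  (19/11, 0) → C = 95/11
  (751/43, 123/43) → C = 3632/43
  (257/61, 417/61) → C = 868/61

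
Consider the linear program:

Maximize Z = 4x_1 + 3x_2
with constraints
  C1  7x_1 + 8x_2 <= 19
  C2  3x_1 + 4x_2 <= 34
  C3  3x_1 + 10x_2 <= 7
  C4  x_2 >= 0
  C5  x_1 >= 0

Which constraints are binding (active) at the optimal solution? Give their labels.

Corner points and Z = 4x_1 + 3x_2:
  (7/3, 0) → Z = 28/3
  (0, 7/10) → Z = 21/10
  (0, 0) → Z = 0

The maximum is at (7/3, 0). Substituting into each constraint, equality holds for C3 and C4; the remaining constraints have slack.

C3 and C4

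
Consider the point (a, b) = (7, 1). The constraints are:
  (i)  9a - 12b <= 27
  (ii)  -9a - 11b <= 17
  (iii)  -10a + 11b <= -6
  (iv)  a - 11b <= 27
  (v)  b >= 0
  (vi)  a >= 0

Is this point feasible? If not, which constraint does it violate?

not feasible — violates (i)

Constraint (i): 9a - 12b = 51, which is not ≤ 27. All other constraints are satisfied.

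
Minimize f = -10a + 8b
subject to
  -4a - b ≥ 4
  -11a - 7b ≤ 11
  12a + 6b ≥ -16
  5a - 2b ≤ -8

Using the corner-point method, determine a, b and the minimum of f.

Vertices and f = -10a + 8b:
  (-16/13, 12/13) → f = 256/13
  (-23/9, 22/9) → f = 406/9
  (-26/19, 11/19) → f = 348/19
The feasible region is unbounded (it extends along (-1, 4), (-1, 2)), but f strictly increases along every unbounded feasible direction, so there is no improving ray and the minimum is attained at a vertex.

The binding constraints are -11a - 7b = 11 and 5a - 2b = -8.
Solving simultaneously gives a = -26/19, b = 11/19.

a = -26/19, b = 11/19, minimum f = 348/19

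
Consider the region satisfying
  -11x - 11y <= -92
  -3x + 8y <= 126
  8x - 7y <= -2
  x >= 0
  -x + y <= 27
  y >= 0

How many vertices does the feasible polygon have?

Intersecting each pair of boundary lines and keeping only the points that satisfy every inequality leaves:
  (622/165, 758/165)
  (0, 92/11)
  (866/43, 1002/43)
  (0, 63/4)

4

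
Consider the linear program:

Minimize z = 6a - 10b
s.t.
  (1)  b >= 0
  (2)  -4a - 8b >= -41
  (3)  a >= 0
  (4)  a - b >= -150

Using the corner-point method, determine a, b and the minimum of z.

a = 0, b = 41/8, minimum z = -205/4

The binding constraints are -4a - 8b = -41 and a = 0.
Solving simultaneously gives a = 0, b = 41/8.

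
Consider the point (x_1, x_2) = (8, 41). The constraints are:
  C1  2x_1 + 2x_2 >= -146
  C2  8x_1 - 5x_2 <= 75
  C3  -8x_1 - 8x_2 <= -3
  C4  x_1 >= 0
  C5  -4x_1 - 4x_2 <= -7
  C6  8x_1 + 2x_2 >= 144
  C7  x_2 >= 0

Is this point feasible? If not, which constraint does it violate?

feasible

C1: 98 ≥ -146 ✓
C2: -141 ≤ 75 ✓
C3: -392 ≤ -3 ✓
C4: 8 ≥ 0 ✓
C5: -196 ≤ -7 ✓
C6: 146 ≥ 144 ✓
C7: 41 ≥ 0 ✓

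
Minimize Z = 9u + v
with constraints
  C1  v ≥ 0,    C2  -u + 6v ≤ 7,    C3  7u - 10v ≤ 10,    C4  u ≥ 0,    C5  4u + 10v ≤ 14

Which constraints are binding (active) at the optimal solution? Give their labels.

Corner points and Z = 9u + v:
  (10/7, 0) → Z = 90/7
  (0, 0) → Z = 0
  (0, 7/6) → Z = 7/6
  (7/17, 21/17) → Z = 84/17
  (24/11, 29/55) → Z = 1109/55

The minimum is at (0, 0). Substituting into each constraint, equality holds for C1 and C4; the remaining constraints have slack.

C1 and C4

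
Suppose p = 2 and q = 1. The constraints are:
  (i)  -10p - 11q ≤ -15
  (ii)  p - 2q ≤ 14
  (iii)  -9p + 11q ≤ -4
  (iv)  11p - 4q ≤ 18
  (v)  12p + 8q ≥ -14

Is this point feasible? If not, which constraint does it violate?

(i): -31 ≤ -15 ✓
(ii): 0 ≤ 14 ✓
(iii): -7 ≤ -4 ✓
(iv): 18 ≤ 18 ✓
(v): 32 ≥ -14 ✓

feasible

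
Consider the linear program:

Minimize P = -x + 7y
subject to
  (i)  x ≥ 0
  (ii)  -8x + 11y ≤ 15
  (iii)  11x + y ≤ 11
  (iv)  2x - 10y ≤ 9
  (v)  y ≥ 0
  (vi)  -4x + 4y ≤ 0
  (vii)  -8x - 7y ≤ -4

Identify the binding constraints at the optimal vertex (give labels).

(iii) and (v)

Vertices and P = -x + 7y:
  (1, 0) → P = -1
  (11/12, 11/12) → P = 11/2
  (1/2, 0) → P = -1/2
  (4/15, 4/15) → P = 8/5

The minimum is at (1, 0). Substituting into each constraint, equality holds for (iii) and (v); the remaining constraints have slack.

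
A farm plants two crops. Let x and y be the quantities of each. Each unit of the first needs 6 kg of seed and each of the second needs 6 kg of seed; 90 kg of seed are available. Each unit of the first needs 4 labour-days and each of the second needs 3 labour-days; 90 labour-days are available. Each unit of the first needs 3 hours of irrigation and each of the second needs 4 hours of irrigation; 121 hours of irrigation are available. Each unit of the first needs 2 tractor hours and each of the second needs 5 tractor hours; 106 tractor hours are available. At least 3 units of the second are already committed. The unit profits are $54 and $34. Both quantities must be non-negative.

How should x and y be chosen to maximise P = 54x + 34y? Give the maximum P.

x = 12, y = 3, maximum P = 750

Corner points and P = 54x + 34y:
  (0, 15) → P = 510
  (0, 3) → P = 102
  (12, 3) → P = 750

At the optimal vertex, 6x + 6y = 90 and y = 3.
Solving simultaneously gives x = 12, y = 3.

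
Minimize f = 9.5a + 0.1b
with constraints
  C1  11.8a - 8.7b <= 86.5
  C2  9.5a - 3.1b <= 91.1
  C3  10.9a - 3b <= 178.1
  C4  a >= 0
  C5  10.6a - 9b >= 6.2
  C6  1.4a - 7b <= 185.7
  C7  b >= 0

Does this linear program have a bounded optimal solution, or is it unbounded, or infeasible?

Feasible corners and f = 9.5a + 0.1b:
  (52442/4607, 25323/4607) → f = 5007313/46070
  (865/118, 0) → f = 16435/236
  (20017/1316, 22669/1316) → f = 481071/3290
  (31/53, 0) → f = 589/106
The feasible region has finitely many vertices and no improving ray; the minimum is 589/106 at (31/53, 0).

bounded optimum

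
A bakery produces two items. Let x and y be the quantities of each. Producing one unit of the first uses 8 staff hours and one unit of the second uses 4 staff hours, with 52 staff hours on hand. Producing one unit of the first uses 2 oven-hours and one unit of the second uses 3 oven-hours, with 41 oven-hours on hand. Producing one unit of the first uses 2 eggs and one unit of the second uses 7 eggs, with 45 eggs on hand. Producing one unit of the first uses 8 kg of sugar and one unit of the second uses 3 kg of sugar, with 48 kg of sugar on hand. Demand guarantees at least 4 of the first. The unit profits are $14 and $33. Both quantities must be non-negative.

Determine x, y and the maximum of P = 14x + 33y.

Corner points and P = 14x + 33y:
  (6, 0) → P = 84
  (4, 0) → P = 56
  (9/2, 4) → P = 195
  (4, 5) → P = 221

At the optimal vertex, 8x + 4y = 52 and x = 4.
Solving simultaneously gives x = 4, y = 5.

x = 4, y = 5, maximum P = 221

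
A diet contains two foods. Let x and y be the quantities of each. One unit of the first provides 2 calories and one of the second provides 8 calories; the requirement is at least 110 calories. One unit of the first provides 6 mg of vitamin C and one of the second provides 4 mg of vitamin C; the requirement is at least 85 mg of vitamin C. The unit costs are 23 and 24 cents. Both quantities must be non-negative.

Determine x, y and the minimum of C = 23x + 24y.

Corner points and C = 23x + 24y:
  (0, 85/4) → C = 510
  (55, 0) → C = 1265
  (6, 49/4) → C = 432
The feasible region is unbounded (it extends along (0, 1), (1, 0)), but C strictly increases along every unbounded feasible direction, so there is no improving ray and the minimum is attained at a vertex.

x = 6, y = 49/4, minimum C = 432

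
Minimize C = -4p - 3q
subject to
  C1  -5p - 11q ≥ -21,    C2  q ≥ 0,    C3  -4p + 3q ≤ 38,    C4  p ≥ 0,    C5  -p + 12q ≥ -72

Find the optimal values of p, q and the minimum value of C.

Feasible corners and C = -4p - 3q:
  (21/5, 0) → C = -84/5
  (0, 21/11) → C = -63/11
  (0, 0) → C = 0

The binding constraints are -5p - 11q = -21 and q = 0.
Solving simultaneously gives p = 21/5, q = 0.

p = 21/5, q = 0, minimum C = -84/5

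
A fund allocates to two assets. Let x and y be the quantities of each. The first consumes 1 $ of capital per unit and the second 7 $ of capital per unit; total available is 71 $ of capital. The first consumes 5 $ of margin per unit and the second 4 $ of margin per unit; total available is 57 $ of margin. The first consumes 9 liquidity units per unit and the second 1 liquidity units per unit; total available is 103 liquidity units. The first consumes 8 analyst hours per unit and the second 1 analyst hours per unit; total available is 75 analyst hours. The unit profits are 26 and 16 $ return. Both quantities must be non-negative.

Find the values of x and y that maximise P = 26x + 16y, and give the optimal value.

Extreme points and P = 26x + 16y:
  (0, 0) → P = 0
  (0, 71/7) → P = 1136/7
  (75/8, 0) → P = 975/4
  (115/31, 298/31) → P = 7758/31
  (9, 3) → P = 282

The optimum lies where 5x + 4y = 57 and 8x + y = 75.
Solving simultaneously gives x = 9, y = 3.

x = 9, y = 3, maximum P = 282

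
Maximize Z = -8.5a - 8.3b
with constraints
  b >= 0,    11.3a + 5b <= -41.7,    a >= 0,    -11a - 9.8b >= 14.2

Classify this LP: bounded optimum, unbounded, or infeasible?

The boundaries b = 0 and 11.3a + 5b = -41.7 meet at (-417/113, 0), but that point violates a ≥ 0. Every candidate vertex is excluded by some other constraint, so the feasible region is empty.

infeasible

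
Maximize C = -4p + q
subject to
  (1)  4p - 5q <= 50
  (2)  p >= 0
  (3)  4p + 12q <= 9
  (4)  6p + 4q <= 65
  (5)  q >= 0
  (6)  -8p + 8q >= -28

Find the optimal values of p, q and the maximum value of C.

p = 0, q = 3/4, maximum C = 3/4

Vertices and C = -4p + q:
  (0, 3/4) → C = 3/4
  (0, 0) → C = 0
  (9/4, 0) → C = -9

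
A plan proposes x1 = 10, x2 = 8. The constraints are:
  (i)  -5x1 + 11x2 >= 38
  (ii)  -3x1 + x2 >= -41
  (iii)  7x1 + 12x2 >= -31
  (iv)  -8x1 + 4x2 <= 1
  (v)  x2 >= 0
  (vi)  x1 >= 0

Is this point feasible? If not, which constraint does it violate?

(i): 38 ≥ 38 ✓
(ii): -22 ≥ -41 ✓
(iii): 166 ≥ -31 ✓
(iv): -48 ≤ 1 ✓
(v): 8 ≥ 0 ✓
(vi): 10 ≥ 0 ✓

feasible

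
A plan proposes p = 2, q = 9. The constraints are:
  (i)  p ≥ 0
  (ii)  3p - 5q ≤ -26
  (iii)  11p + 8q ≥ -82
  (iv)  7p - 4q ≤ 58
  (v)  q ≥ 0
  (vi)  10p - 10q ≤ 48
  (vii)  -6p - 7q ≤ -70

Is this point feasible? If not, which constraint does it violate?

(i): 2 ≥ 0 ✓
(ii): -39 ≤ -26 ✓
(iii): 94 ≥ -82 ✓
(iv): -22 ≤ 58 ✓
(v): 9 ≥ 0 ✓
(vi): -70 ≤ 48 ✓
(vii): -75 ≤ -70 ✓

feasible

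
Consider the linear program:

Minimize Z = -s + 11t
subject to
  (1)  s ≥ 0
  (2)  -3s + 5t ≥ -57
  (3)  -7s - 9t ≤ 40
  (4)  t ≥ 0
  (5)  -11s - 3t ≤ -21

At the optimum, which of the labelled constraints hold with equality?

(2) and (4)

Vertices and Z = -s + 11t:
  (0, 7) → Z = 77
  (19, 0) → Z = -19
  (21/11, 0) → Z = -21/11
The feasible region is unbounded (it extends along (0, 1), (5, 3)), but Z strictly increases along every unbounded feasible direction, so there is no improving ray and the minimum is attained at a vertex.

The minimum is at (19, 0). Substituting into each constraint, equality holds for (2) and (4); the remaining constraints have slack.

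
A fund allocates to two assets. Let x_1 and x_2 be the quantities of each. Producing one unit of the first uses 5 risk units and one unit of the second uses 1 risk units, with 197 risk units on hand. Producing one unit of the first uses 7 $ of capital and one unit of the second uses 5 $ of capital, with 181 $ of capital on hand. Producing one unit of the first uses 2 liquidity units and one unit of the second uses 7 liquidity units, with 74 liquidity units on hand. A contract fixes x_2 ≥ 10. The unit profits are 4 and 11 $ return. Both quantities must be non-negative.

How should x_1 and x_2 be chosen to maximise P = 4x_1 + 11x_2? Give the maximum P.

x_1 = 2, x_2 = 10, maximum P = 118

Vertices and P = 4x_1 + 11x_2:
  (0, 74/7) → P = 814/7
  (0, 10) → P = 110
  (2, 10) → P = 118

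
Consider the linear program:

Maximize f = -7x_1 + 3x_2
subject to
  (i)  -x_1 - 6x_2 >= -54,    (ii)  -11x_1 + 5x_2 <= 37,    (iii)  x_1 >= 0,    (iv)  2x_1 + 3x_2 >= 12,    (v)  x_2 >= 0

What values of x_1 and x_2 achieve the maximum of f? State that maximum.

x_1 = 0, x_2 = 37/5, maximum f = 111/5

Corner points and f = -7x_1 + 3x_2:
  (48/71, 631/71) → f = 1557/71
  (54, 0) → f = -378
  (0, 37/5) → f = 111/5
  (0, 4) → f = 12
  (6, 0) → f = -42

The optimum lies where -11x_1 + 5x_2 = 37 and x_1 = 0.
Solving simultaneously gives x_1 = 0, x_2 = 37/5.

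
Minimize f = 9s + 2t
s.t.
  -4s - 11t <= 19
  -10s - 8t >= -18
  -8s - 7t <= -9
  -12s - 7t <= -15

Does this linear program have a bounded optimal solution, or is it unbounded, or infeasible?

bounded optimum

Corner points and f = 9s + 2t:
  (175/39, -131/39) → f = 101/3
  (58/15, -47/15) → f = 428/15
  (-3/13, 33/13) → f = 3
  (3/2, -3/7) → f = 177/14
The feasible region has finitely many vertices and no improving ray; the minimum is 3 at (-3/13, 33/13).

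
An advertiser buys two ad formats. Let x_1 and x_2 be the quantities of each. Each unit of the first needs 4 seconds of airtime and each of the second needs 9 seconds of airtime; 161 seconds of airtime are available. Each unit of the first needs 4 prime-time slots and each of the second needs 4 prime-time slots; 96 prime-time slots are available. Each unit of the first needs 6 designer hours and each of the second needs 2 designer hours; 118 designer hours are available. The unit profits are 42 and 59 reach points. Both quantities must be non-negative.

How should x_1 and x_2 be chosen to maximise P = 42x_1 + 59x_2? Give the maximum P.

Corner points and P = 42x_1 + 59x_2:
  (0, 0) → P = 0
  (0, 161/9) → P = 9499/9
  (59/3, 0) → P = 826
  (11, 13) → P = 1229
  (35/2, 13/2) → P = 2237/2

The binding constraints are 4x_1 + 9x_2 = 161 and 4x_1 + 4x_2 = 96.
Solving simultaneously gives x_1 = 11, x_2 = 13.

x_1 = 11, x_2 = 13, maximum P = 1229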